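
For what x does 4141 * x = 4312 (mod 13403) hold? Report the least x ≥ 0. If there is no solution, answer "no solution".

First find gcd(4141, 13403):
13403 = 3·4141 + 980
4141 = 4·980 + 221
980 = 4·221 + 96
221 = 2·96 + 29
96 = 3·29 + 9
29 = 3·9 + 2
9 = 4·2 + 1
2 = 2·1 + 0
gcd = 1, so a unique solution mod 13403 exists.
Back-substitute for the Bézout coefficients:
1 = 9 − 4·2
1 = −4·29 + 13·9
1 = 13·96 − 43·29
1 = −43·221 + 99·96
1 = 99·980 − 439·221
1 = −439·4141 + 1855·980
1 = 1855·13403 − 6004·4141
So 4141·(-6004) ≡ 1 (mod 13403), giving 4141⁻¹ ≡ 7399.
x ≡ 4141⁻¹·4312 ≡ 7399·4312 ≡ 5348 (mod 13403).

5348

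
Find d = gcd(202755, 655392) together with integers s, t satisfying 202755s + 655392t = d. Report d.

Apply Euclid's algorithm to 655392 and 202755:
655392 = 3·202755 + 47127
202755 = 4·47127 + 14247
47127 = 3·14247 + 4386
14247 = 3·4386 + 1089
4386 = 4·1089 + 30
1089 = 36·30 + 9
30 = 3·9 + 3
9 = 3·3 + 0
gcd(202755, 655392) = 3.
Working backward:
3 = 30 − 3·9
3 = −3·1089 + 109·30
3 = 109·4386 − 439·1089
3 = −439·14247 + 1426·4386
3 = 1426·47127 − 4717·14247
3 = −4717·202755 + 20294·47127
3 = 20294·655392 − 65599·202755
So 3 = (20294)·655392 + (-65599)·202755.

3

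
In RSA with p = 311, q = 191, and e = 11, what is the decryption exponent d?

48191

φ(n) = (p−1)(q−1) = 310·190 = 58900.
Need d with 11·d ≡ 1 (mod 58900). Apply the extended Euclidean algorithm:
58900 = 5354·11 + 6
11 = 1·6 + 5
6 = 1·5 + 1
5 = 5·1 + 0
Back-substitute:
1 = 6 − 5
1 = −11 + 2·6
1 = 2·58900 − 10709·11
So 11·(-10709) ≡ 1 (mod 58900), hence d ≡ -10709 ≡ 48191 (mod 58900).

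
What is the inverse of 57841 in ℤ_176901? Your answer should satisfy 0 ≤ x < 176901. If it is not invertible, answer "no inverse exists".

39643

Run Euclid on (176901, 57841):
176901 = 3·57841 + 3378
57841 = 17·3378 + 415
3378 = 8·415 + 58
415 = 7·58 + 9
58 = 6·9 + 4
9 = 2·4 + 1
4 = 4·1 + 0
gcd = 1, so the inverse exists. Back-substitute:
1 = 9 − 2·4
1 = −2·58 + 13·9
1 = 13·415 − 93·58
1 = −93·3378 + 757·415
1 = 757·57841 − 12962·3378
1 = −12962·176901 + 39643·57841
So 57841·39643 ≡ 1 (mod 176901).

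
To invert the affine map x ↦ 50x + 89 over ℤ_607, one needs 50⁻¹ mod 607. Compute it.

85

Run Euclid on (607, 50):
607 = 12·50 + 7
50 = 7·7 + 1
7 = 7·1 + 0
Since gcd(50, 607) = 1, back-substitute to write 1 as a combination:
1 = 50 − 7·7
1 = −7·607 + 85·50
So 50·85 ≡ 1 (mod 607).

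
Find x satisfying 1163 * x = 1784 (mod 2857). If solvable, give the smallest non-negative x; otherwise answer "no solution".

2323

First find gcd(1163, 2857):
2857 = 2×1163 + 531
1163 = 2×531 + 101
531 = 5×101 + 26
101 = 3×26 + 23
26 = 1×23 + 3
23 = 7×3 + 2
3 = 1×2 + 1
2 = 2×1 + 0
gcd = 1, so a unique solution mod 2857 exists.
Back-substitute for the Bézout coefficients:
1 = 3 − 2
1 = −23 + 8·3
1 = 8·26 − 9·23
1 = −9·101 + 35·26
1 = 35·531 − 184·101
1 = −184·1163 + 403·531
1 = 403·2857 − 990·1163
So 1163·(-990) ≡ 1 (mod 2857), giving 1163⁻¹ ≡ 1867.
x ≡ 1163⁻¹·1784 ≡ 1867·1784 ≡ 2323 (mod 2857).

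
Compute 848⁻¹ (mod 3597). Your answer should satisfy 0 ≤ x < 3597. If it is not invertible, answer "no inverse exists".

386

Run Euclid on (3597, 848):
3597 = 4·848 + 205
848 = 4·205 + 28
205 = 7·28 + 9
28 = 3·9 + 1
9 = 9·1 + 0
The gcd is 1. Working backward:
1 = 28 − 3·9
1 = −3·205 + 22·28
1 = 22·848 − 91·205
1 = −91·3597 + 386·848
So 848·386 ≡ 1 (mod 3597).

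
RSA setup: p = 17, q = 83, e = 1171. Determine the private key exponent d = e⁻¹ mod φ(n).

763

φ(n) = (p−1)(q−1) = 16·82 = 1312.
Need d with 1171·d ≡ 1 (mod 1312). Apply the extended Euclidean algorithm:
1312 = 1*1171 + 141
1171 = 8*141 + 43
141 = 3*43 + 12
43 = 3*12 + 7
12 = 1*7 + 5
7 = 1*5 + 2
5 = 2*2 + 1
2 = 2*1 + 0
Back-substitute:
1 = 5 − 2·2
1 = −2·7 + 3·5
1 = 3·12 − 5·7
1 = −5·43 + 18·12
1 = 18·141 − 59·43
1 = −59·1171 + 490·141
1 = 490·1312 − 549·1171
So 1171·(-549) ≡ 1 (mod 1312), hence d ≡ -549 ≡ 763 (mod 1312).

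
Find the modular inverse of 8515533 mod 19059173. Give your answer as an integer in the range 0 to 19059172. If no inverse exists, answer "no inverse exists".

Apply the Euclidean algorithm to 19059173 and 8515533:
19059173 = 2×8515533 + 2028107
8515533 = 4×2028107 + 403105
2028107 = 5×403105 + 12582
403105 = 32×12582 + 481
12582 = 26×481 + 76
481 = 6×76 + 25
76 = 3×25 + 1
25 = 25×1 + 0
The gcd is 1. Working backward:
1 = 76 − 3·25
1 = −3·481 + 19·76
1 = 19·12582 − 497·481
1 = −497·403105 + 15923·12582
1 = 15923·2028107 − 80112·403105
1 = −80112·8515533 + 336371·2028107
1 = 336371·19059173 − 752854·8515533
Hence 8515533⁻¹ ≡ -752854 ≡ 18306319 (mod 19059173).

18306319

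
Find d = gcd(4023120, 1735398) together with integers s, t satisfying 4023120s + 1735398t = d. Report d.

Repeated division:
4023120 = 2*1735398 + 552324
1735398 = 3*552324 + 78426
552324 = 7*78426 + 3342
78426 = 23*3342 + 1560
3342 = 2*1560 + 222
1560 = 7*222 + 6
222 = 37*6 + 0
gcd(4023120, 1735398) = 6.
Express as a combination:
6 = 1560 − 7·222
6 = −7·3342 + 15·1560
6 = 15·78426 − 352·3342
6 = −352·552324 + 2479·78426
6 = 2479·1735398 − 7789·552324
6 = −7789·4023120 + 18057·1735398
So 6 = (-7789)·4023120 + (18057)·1735398.

6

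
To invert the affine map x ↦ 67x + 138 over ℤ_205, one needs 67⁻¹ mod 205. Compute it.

Run Euclid on (205, 67):
205 = 3×67 + 4
67 = 16×4 + 3
4 = 1×3 + 1
3 = 3×1 + 0
gcd = 1, so the inverse exists. Back-substitute:
1 = 4 − 3
1 = −67 + 17·4
1 = 17·205 − 52·67
Thus 67·(-52) ≡ 1 (mod 205); reducing, -52 mod 205 = 153.

153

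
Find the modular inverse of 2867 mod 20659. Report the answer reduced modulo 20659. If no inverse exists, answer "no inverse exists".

9209

Extended Euclidean algorithm:
20659 = 7×2867 + 590
2867 = 4×590 + 507
590 = 1×507 + 83
507 = 6×83 + 9
83 = 9×9 + 2
9 = 4×2 + 1
2 = 2×1 + 0
Since gcd(2867, 20659) = 1, back-substitute to write 1 as a combination:
1 = 9 − 4·2
1 = −4·83 + 37·9
1 = 37·507 − 226·83
1 = −226·590 + 263·507
1 = 263·2867 − 1278·590
1 = −1278·20659 + 9209·2867
So 2867·9209 ≡ 1 (mod 20659).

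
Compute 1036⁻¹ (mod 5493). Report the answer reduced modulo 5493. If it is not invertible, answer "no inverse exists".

1246

Extended Euclidean algorithm:
5493 = 5×1036 + 313
1036 = 3×313 + 97
313 = 3×97 + 22
97 = 4×22 + 9
22 = 2×9 + 4
9 = 2×4 + 1
4 = 4×1 + 0
Since gcd(1036, 5493) = 1, back-substitute to write 1 as a combination:
1 = 9 − 2·4
1 = −2·22 + 5·9
1 = 5·97 − 22·22
1 = −22·313 + 71·97
1 = 71·1036 − 235·313
1 = −235·5493 + 1246·1036
So 1036·1246 ≡ 1 (mod 5493).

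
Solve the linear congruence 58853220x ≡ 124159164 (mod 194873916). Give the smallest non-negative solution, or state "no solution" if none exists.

13775364

First find gcd(58853220, 194873916):
194873916 = 3*58853220 + 18314256
58853220 = 3*18314256 + 3910452
18314256 = 4*3910452 + 2672448
3910452 = 1*2672448 + 1238004
2672448 = 2*1238004 + 196440
1238004 = 6*196440 + 59364
196440 = 3*59364 + 18348
59364 = 3*18348 + 4320
18348 = 4*4320 + 1068
4320 = 4*1068 + 48
1068 = 22*48 + 12
48 = 4*12 + 0
gcd = 12 and 12 | 124159164, so solutions exist. Divide through by 12: 4904435x ≡ 10346597 (mod 16239493).
Now find 4904435⁻¹ mod 16239493:
16239493 = 3×4904435 + 1526188
4904435 = 3×1526188 + 325871
1526188 = 4×325871 + 222704
325871 = 1×222704 + 103167
222704 = 2×103167 + 16370
103167 = 6×16370 + 4947
16370 = 3×4947 + 1529
4947 = 3×1529 + 360
1529 = 4×360 + 89
360 = 4×89 + 4
89 = 22×4 + 1
4 = 4×1 + 0
Back-substitute:
1 = 89 − 22·4
1 = −22·360 + 89·89
1 = 89·1529 − 378·360
1 = −378·4947 + 1223·1529
1 = 1223·16370 − 4047·4947
1 = −4047·103167 + 25505·16370
1 = 25505·222704 − 55057·103167
1 = −55057·325871 + 80562·222704
1 = 80562·1526188 − 377305·325871
1 = −377305·4904435 + 1212477·1526188
1 = 1212477·16239493 − 4014736·4904435
So 4904435·(-4014736) ≡ 1 (mod 16239493), i.e. 4904435⁻¹ ≡ 12224757.
Then x ≡ 12224757·10346597 ≡ 13775364 (mod 16239493); the smallest non-negative solution is x = 13775364.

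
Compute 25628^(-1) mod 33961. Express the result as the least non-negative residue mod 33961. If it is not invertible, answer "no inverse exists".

Run Euclid on (33961, 25628):
33961 = 1·25628 + 8333
25628 = 3·8333 + 629
8333 = 13·629 + 156
629 = 4·156 + 5
156 = 31·5 + 1
5 = 5·1 + 0
Since gcd(25628, 33961) = 1, back-substitute to write 1 as a combination:
1 = 156 − 31·5
1 = −31·629 + 125·156
1 = 125·8333 − 1656·629
1 = −1656·25628 + 5093·8333
1 = 5093·33961 − 6749·25628
So 25628·(-6749) ≡ 1 (mod 33961), and -6749 ≡ 27212 (mod 33961).

27212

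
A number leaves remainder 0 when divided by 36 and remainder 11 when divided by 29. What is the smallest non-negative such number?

Write x = 0 + 36·k. Then 36·k ≡ 11 − 0 ≡ 11 (mod 29).
Need 36⁻¹ mod 29. Extended Euclid on (29, 7):
29 = 4×7 + 1
7 = 7×1 + 0
Back-substitute:
1 = 29 − 4·7
36⁻¹ ≡ 25 (mod 29), so k ≡ 25·11 ≡ 14 (mod 29).
x = 0 + 36·14 = 504.

504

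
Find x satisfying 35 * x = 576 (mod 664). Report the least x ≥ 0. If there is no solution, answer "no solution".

320

First find gcd(35, 664):
664 = 18·35 + 34
35 = 1·34 + 1
34 = 34·1 + 0
gcd = 1, so a unique solution mod 664 exists.
Back-substitute for the Bézout coefficients:
1 = 35 − 34
1 = −664 + 19·35
So 35·(19) ≡ 1 (mod 664), giving 35⁻¹ ≡ 19.
x ≡ 35⁻¹·576 ≡ 19·576 ≡ 320 (mod 664).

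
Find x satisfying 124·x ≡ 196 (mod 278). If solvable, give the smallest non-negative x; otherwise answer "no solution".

First find gcd(124, 278):
278 = 2×124 + 30
124 = 4×30 + 4
30 = 7×4 + 2
4 = 2×2 + 0
gcd = 2 and 2 | 196, so solutions exist. Divide through by 2: 62x ≡ 98 (mod 139).
Now find 62⁻¹ mod 139:
139 = 2·62 + 15
62 = 4·15 + 2
15 = 7·2 + 1
2 = 2·1 + 0
Back-substitute:
1 = 15 − 7·2
1 = −7·62 + 29·15
1 = 29·139 − 65·62
So 62·(-65) ≡ 1 (mod 139), i.e. 62⁻¹ ≡ 74.
Then x ≡ 74·98 ≡ 24 (mod 139); the smallest non-negative solution is x = 24.

24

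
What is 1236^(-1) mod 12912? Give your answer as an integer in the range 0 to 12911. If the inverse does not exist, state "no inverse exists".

Euclidean algorithm on 12912, 1236:
12912 = 10*1236 + 552
1236 = 2*552 + 132
552 = 4*132 + 24
132 = 5*24 + 12
24 = 2*12 + 0
gcd(1236, 12912) = 12 ≠ 1, so 1236 has no multiplicative inverse modulo 12912.

no inverse exists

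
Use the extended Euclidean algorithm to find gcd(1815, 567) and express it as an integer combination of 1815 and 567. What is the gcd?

Apply Euclid's algorithm to 1815 and 567:
1815 = 3×567 + 114
567 = 4×114 + 111
114 = 1×111 + 3
111 = 37×3 + 0
gcd(1815, 567) = 3.
Working backward:
3 = 114 − 111
3 = −567 + 5·114
3 = 5·1815 − 16·567
So 3 = (5)·1815 + (-16)·567.

3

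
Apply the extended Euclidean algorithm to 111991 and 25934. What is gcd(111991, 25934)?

Repeated division:
111991 = 4×25934 + 8255
25934 = 3×8255 + 1169
8255 = 7×1169 + 72
1169 = 16×72 + 17
72 = 4×17 + 4
17 = 4×4 + 1
4 = 4×1 + 0
gcd(111991, 25934) = 1.
Working backward:
1 = 17 − 4·4
1 = −4·72 + 17·17
1 = 17·1169 − 276·72
1 = −276·8255 + 1949·1169
1 = 1949·25934 − 6123·8255
1 = −6123·111991 + 26441·25934
So 1 = (-6123)·111991 + (26441)·25934.

1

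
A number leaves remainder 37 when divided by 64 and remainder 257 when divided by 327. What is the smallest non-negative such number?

19877

Write x = 37 + 64·k. Then 64·k ≡ 257 − 37 ≡ 220 (mod 327).
Need 64⁻¹ mod 327. Extended Euclid on (327, 64):
327 = 5*64 + 7
64 = 9*7 + 1
7 = 7*1 + 0
Back-substitute:
1 = 64 − 9·7
1 = −9·327 + 46·64
64⁻¹ ≡ 46 (mod 327), so k ≡ 46·220 ≡ 310 (mod 327).
x = 37 + 64·310 = 19877.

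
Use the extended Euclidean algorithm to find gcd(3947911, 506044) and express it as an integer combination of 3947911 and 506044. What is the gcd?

11

Euclidean algorithm:
3947911 = 7·506044 + 405603
506044 = 1·405603 + 100441
405603 = 4·100441 + 3839
100441 = 26·3839 + 627
3839 = 6·627 + 77
627 = 8·77 + 11
77 = 7·11 + 0
gcd(3947911, 506044) = 11.
Express as a combination:
11 = 627 − 8·77
11 = −8·3839 + 49·627
11 = 49·100441 − 1282·3839
11 = −1282·405603 + 5177·100441
11 = 5177·506044 − 6459·405603
11 = −6459·3947911 + 50390·506044
So 11 = (-6459)·3947911 + (50390)·506044.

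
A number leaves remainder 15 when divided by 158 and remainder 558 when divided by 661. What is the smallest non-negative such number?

Write x = 15 + 158·k. Then 158·k ≡ 558 − 15 ≡ 543 (mod 661).
Need 158⁻¹ mod 661. Extended Euclid on (661, 158):
661 = 4×158 + 29
158 = 5×29 + 13
29 = 2×13 + 3
13 = 4×3 + 1
3 = 3×1 + 0
Back-substitute:
1 = 13 − 4·3
1 = −4·29 + 9·13
1 = 9·158 − 49·29
1 = −49·661 + 205·158
158⁻¹ ≡ 205 (mod 661), so k ≡ 205·543 ≡ 267 (mod 661).
x = 15 + 158·267 = 42201.

42201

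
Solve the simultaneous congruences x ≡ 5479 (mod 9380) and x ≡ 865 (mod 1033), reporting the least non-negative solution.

Write x = 5479 + 9380·k. Then 9380·k ≡ 865 − 5479 ≡ 551 (mod 1033).
Need 9380⁻¹ mod 1033. Extended Euclid on (1033, 83):
1033 = 12×83 + 37
83 = 2×37 + 9
37 = 4×9 + 1
9 = 9×1 + 0
Back-substitute:
1 = 37 − 4·9
1 = −4·83 + 9·37
1 = 9·1033 − 112·83
9380⁻¹ ≡ 921 (mod 1033), so k ≡ 921·551 ≡ 268 (mod 1033).
x = 5479 + 9380·268 = 2519319.

2519319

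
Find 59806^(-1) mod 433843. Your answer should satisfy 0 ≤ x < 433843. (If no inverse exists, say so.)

Extended Euclidean algorithm:
433843 = 7×59806 + 15201
59806 = 3×15201 + 14203
15201 = 1×14203 + 998
14203 = 14×998 + 231
998 = 4×231 + 74
231 = 3×74 + 9
74 = 8×9 + 2
9 = 4×2 + 1
2 = 2×1 + 0
Since gcd(59806, 433843) = 1, back-substitute to write 1 as a combination:
1 = 9 − 4·2
1 = −4·74 + 33·9
1 = 33·231 − 103·74
1 = −103·998 + 445·231
1 = 445·14203 − 6333·998
1 = −6333·15201 + 6778·14203
1 = 6778·59806 − 26667·15201
1 = −26667·433843 + 193447·59806
So 59806·193447 ≡ 1 (mod 433843).

193447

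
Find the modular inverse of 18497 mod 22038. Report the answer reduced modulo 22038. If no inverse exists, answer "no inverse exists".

Extended Euclidean algorithm:
22038 = 1*18497 + 3541
18497 = 5*3541 + 792
3541 = 4*792 + 373
792 = 2*373 + 46
373 = 8*46 + 5
46 = 9*5 + 1
5 = 5*1 + 0
Since gcd(18497, 22038) = 1, back-substitute to write 1 as a combination:
1 = 46 − 9·5
1 = −9·373 + 73·46
1 = 73·792 − 155·373
1 = −155·3541 + 693·792
1 = 693·18497 − 3620·3541
1 = −3620·22038 + 4313·18497
So 18497·4313 ≡ 1 (mod 22038).

4313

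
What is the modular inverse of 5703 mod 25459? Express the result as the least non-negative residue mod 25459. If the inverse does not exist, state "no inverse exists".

5540

Apply the Euclidean algorithm to 25459 and 5703:
25459 = 4×5703 + 2647
5703 = 2×2647 + 409
2647 = 6×409 + 193
409 = 2×193 + 23
193 = 8×23 + 9
23 = 2×9 + 5
9 = 1×5 + 4
5 = 1×4 + 1
4 = 4×1 + 0
Since gcd(5703, 25459) = 1, back-substitute to write 1 as a combination:
1 = 5 − 4
1 = −9 + 2·5
1 = 2·23 − 5·9
1 = −5·193 + 42·23
1 = 42·409 − 89·193
1 = −89·2647 + 576·409
1 = 576·5703 − 1241·2647
1 = −1241·25459 + 5540·5703
So 5703·5540 ≡ 1 (mod 25459).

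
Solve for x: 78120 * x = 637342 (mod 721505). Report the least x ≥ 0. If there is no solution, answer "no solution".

gcd(78120, 721505):
721505 = 9*78120 + 18425
78120 = 4*18425 + 4420
18425 = 4*4420 + 745
4420 = 5*745 + 695
745 = 1*695 + 50
695 = 13*50 + 45
50 = 1*45 + 5
45 = 9*5 + 0
gcd = 5, but 5 ∤ 637342, so the congruence has no solution.

no solution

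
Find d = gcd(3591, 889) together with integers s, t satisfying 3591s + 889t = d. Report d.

Repeated division:
3591 = 4·889 + 35
889 = 25·35 + 14
35 = 2·14 + 7
14 = 2·7 + 0
gcd(3591, 889) = 7.
Working backward:
7 = 35 − 2·14
7 = −2·889 + 51·35
7 = 51·3591 − 206·889
So 7 = (51)·3591 + (-206)·889.

7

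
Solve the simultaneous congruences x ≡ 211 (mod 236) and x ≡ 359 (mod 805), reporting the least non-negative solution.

Write x = 211 + 236·k. Then 236·k ≡ 359 − 211 ≡ 148 (mod 805).
Need 236⁻¹ mod 805. Extended Euclid on (805, 236):
805 = 3*236 + 97
236 = 2*97 + 42
97 = 2*42 + 13
42 = 3*13 + 3
13 = 4*3 + 1
3 = 3*1 + 0
Back-substitute:
1 = 13 − 4·3
1 = −4·42 + 13·13
1 = 13·97 − 30·42
1 = −30·236 + 73·97
1 = 73·805 − 249·236
236⁻¹ ≡ 556 (mod 805), so k ≡ 556·148 ≡ 178 (mod 805).
x = 211 + 236·178 = 42219.

42219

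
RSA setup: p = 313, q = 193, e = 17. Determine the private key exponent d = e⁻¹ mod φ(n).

45809

φ(n) = (p−1)(q−1) = 312·192 = 59904.
Need d with 17·d ≡ 1 (mod 59904). Apply the extended Euclidean algorithm:
59904 = 3523*17 + 13
17 = 1*13 + 4
13 = 3*4 + 1
4 = 4*1 + 0
Back-substitute:
1 = 13 − 3·4
1 = −3·17 + 4·13
1 = 4·59904 − 14095·17
So 17·(-14095) ≡ 1 (mod 59904), hence d ≡ -14095 ≡ 45809 (mod 59904).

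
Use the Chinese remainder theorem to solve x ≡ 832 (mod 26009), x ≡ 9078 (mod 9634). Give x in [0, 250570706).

Write x = 832 + 26009·k. Then 26009·k ≡ 9078 − 832 ≡ 8246 (mod 9634).
Need 26009⁻¹ mod 9634. Extended Euclid on (9634, 6741):
9634 = 1×6741 + 2893
6741 = 2×2893 + 955
2893 = 3×955 + 28
955 = 34×28 + 3
28 = 9×3 + 1
3 = 3×1 + 0
Back-substitute:
1 = 28 − 9·3
1 = −9·955 + 307·28
1 = 307·2893 − 930·955
1 = −930·6741 + 2167·2893
1 = 2167·9634 − 3097·6741
26009⁻¹ ≡ 6537 (mod 9634), so k ≡ 6537·8246 ≡ 1872 (mod 9634).
x = 832 + 26009·1872 = 48689680.

48689680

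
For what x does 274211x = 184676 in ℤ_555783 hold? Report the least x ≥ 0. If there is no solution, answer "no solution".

518887

First find gcd(274211, 555783):
555783 = 2×274211 + 7361
274211 = 37×7361 + 1854
7361 = 3×1854 + 1799
1854 = 1×1799 + 55
1799 = 32×55 + 39
55 = 1×39 + 16
39 = 2×16 + 7
16 = 2×7 + 2
7 = 3×2 + 1
2 = 2×1 + 0
gcd = 1, so a unique solution mod 555783 exists.
Back-substitute for the Bézout coefficients:
1 = 7 − 3·2
1 = −3·16 + 7·7
1 = 7·39 − 17·16
1 = −17·55 + 24·39
1 = 24·1799 − 785·55
1 = −785·1854 + 809·1799
1 = 809·7361 − 3212·1854
1 = −3212·274211 + 119653·7361
1 = 119653·555783 − 242518·274211
So 274211·(-242518) ≡ 1 (mod 555783), giving 274211⁻¹ ≡ 313265.
x ≡ 274211⁻¹·184676 ≡ 313265·184676 ≡ 518887 (mod 555783).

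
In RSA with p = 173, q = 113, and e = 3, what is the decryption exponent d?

φ(n) = (p−1)(q−1) = 172·112 = 19264.
Need d with 3·d ≡ 1 (mod 19264). Apply the extended Euclidean algorithm:
19264 = 6421·3 + 1
3 = 3·1 + 0
Back-substitute:
1 = 19264 − 6421·3
So 3·(-6421) ≡ 1 (mod 19264), hence d ≡ -6421 ≡ 12843 (mod 19264).

12843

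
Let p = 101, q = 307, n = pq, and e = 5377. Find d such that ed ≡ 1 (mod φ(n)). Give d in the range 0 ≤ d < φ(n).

φ(n) = (p−1)(q−1) = 100·306 = 30600.
Need d with 5377·d ≡ 1 (mod 30600). Apply the extended Euclidean algorithm:
30600 = 5·5377 + 3715
5377 = 1·3715 + 1662
3715 = 2·1662 + 391
1662 = 4·391 + 98
391 = 3·98 + 97
98 = 1·97 + 1
97 = 97·1 + 0
Back-substitute:
1 = 98 − 97
1 = −391 + 4·98
1 = 4·1662 − 17·391
1 = −17·3715 + 38·1662
1 = 38·5377 − 55·3715
1 = −55·30600 + 313·5377
So 5377·313 ≡ 1 (mod 30600), hence d = 313.

313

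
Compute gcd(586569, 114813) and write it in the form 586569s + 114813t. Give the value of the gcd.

3

Euclidean algorithm:
586569 = 5·114813 + 12504
114813 = 9·12504 + 2277
12504 = 5·2277 + 1119
2277 = 2·1119 + 39
1119 = 28·39 + 27
39 = 1·27 + 12
27 = 2·12 + 3
12 = 4·3 + 0
gcd(586569, 114813) = 3.
Working backward:
3 = 27 − 2·12
3 = −2·39 + 3·27
3 = 3·1119 − 86·39
3 = −86·2277 + 175·1119
3 = 175·12504 − 961·2277
3 = −961·114813 + 8824·12504
3 = 8824·586569 − 45081·114813
So 3 = (8824)·586569 + (-45081)·114813.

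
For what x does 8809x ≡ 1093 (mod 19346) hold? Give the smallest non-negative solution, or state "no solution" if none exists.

13579

First find gcd(8809, 19346):
19346 = 2*8809 + 1728
8809 = 5*1728 + 169
1728 = 10*169 + 38
169 = 4*38 + 17
38 = 2*17 + 4
17 = 4*4 + 1
4 = 4*1 + 0
gcd = 1, so a unique solution mod 19346 exists.
Back-substitute for the Bézout coefficients:
1 = 17 − 4·4
1 = −4·38 + 9·17
1 = 9·169 − 40·38
1 = −40·1728 + 409·169
1 = 409·8809 − 2085·1728
1 = −2085·19346 + 4579·8809
So 8809·(4579) ≡ 1 (mod 19346), giving 8809⁻¹ ≡ 4579.
x ≡ 8809⁻¹·1093 ≡ 4579·1093 ≡ 13579 (mod 19346).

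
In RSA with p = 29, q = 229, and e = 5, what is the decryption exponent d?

1277

φ(n) = (p−1)(q−1) = 28·228 = 6384.
Need d with 5·d ≡ 1 (mod 6384). Apply the extended Euclidean algorithm:
6384 = 1276*5 + 4
5 = 1*4 + 1
4 = 4*1 + 0
Back-substitute:
1 = 5 − 4
1 = −6384 + 1277·5
So 5·1277 ≡ 1 (mod 6384), hence d = 1277.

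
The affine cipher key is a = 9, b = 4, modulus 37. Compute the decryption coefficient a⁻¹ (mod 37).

gcd(37, 9) by repeated division:
37 = 4·9 + 1
9 = 9·1 + 0
Since gcd(9, 37) = 1, back-substitute to write 1 as a combination:
1 = 37 − 4·9
Thus 9·(-4) ≡ 1 (mod 37); reducing, -4 mod 37 = 33.

33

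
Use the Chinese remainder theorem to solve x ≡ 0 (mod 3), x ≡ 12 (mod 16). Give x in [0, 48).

Write x = 0 + 3·k. Then 3·k ≡ 12 − 0 ≡ 12 (mod 16).
Need 3⁻¹ mod 16. Extended Euclid on (16, 3):
16 = 5·3 + 1
3 = 3·1 + 0
Back-substitute:
1 = 16 − 5·3
3⁻¹ ≡ 11 (mod 16), so k ≡ 11·12 ≡ 4 (mod 16).
x = 0 + 3·4 = 12.

12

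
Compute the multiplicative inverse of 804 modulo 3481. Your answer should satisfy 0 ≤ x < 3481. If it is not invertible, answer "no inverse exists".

gcd(3481, 804) by repeated division:
3481 = 4·804 + 265
804 = 3·265 + 9
265 = 29·9 + 4
9 = 2·4 + 1
4 = 4·1 + 0
gcd = 1, so the inverse exists. Back-substitute:
1 = 9 − 2·4
1 = −2·265 + 59·9
1 = 59·804 − 179·265
1 = −179·3481 + 775·804
So 804·775 ≡ 1 (mod 3481).

775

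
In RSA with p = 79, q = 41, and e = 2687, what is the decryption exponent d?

φ(n) = (p−1)(q−1) = 78·40 = 3120.
Need d with 2687·d ≡ 1 (mod 3120). Apply the extended Euclidean algorithm:
3120 = 1×2687 + 433
2687 = 6×433 + 89
433 = 4×89 + 77
89 = 1×77 + 12
77 = 6×12 + 5
12 = 2×5 + 2
5 = 2×2 + 1
2 = 2×1 + 0
Back-substitute:
1 = 5 − 2·2
1 = −2·12 + 5·5
1 = 5·77 − 32·12
1 = −32·89 + 37·77
1 = 37·433 − 180·89
1 = −180·2687 + 1117·433
1 = 1117·3120 − 1297·2687
So 2687·(-1297) ≡ 1 (mod 3120), hence d ≡ -1297 ≡ 1823 (mod 3120).

1823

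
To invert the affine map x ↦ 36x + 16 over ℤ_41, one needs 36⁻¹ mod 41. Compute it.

8

Extended Euclidean algorithm:
41 = 1×36 + 5
36 = 7×5 + 1
5 = 5×1 + 0
gcd = 1, so the inverse exists. Back-substitute:
1 = 36 − 7·5
1 = −7·41 + 8·36
So 36·8 ≡ 1 (mod 41).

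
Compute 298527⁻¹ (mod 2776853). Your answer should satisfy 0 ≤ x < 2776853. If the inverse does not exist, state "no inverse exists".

Run Euclid on (2776853, 298527):
2776853 = 9·298527 + 90110
298527 = 3·90110 + 28197
90110 = 3·28197 + 5519
28197 = 5·5519 + 602
5519 = 9·602 + 101
602 = 5·101 + 97
101 = 1·97 + 4
97 = 24·4 + 1
4 = 4·1 + 0
Since gcd(298527, 2776853) = 1, back-substitute to write 1 as a combination:
1 = 97 − 24·4
1 = −24·101 + 25·97
1 = 25·602 − 149·101
1 = −149·5519 + 1366·602
1 = 1366·28197 − 6979·5519
1 = −6979·90110 + 22303·28197
1 = 22303·298527 − 73888·90110
1 = −73888·2776853 + 687295·298527
So 298527·687295 ≡ 1 (mod 2776853).

687295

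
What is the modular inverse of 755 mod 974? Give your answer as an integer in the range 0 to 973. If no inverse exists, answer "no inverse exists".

Run Euclid on (974, 755):
974 = 1*755 + 219
755 = 3*219 + 98
219 = 2*98 + 23
98 = 4*23 + 6
23 = 3*6 + 5
6 = 1*5 + 1
5 = 5*1 + 0
The gcd is 1. Working backward:
1 = 6 − 5
1 = −23 + 4·6
1 = 4·98 − 17·23
1 = −17·219 + 38·98
1 = 38·755 − 131·219
1 = −131·974 + 169·755
So 755·169 ≡ 1 (mod 974).

169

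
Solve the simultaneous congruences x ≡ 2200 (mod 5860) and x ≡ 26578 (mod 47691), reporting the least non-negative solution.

149871700

Write x = 2200 + 5860·k. Then 5860·k ≡ 26578 − 2200 ≡ 24378 (mod 47691).
Need 5860⁻¹ mod 47691. Extended Euclid on (47691, 5860):
47691 = 8*5860 + 811
5860 = 7*811 + 183
811 = 4*183 + 79
183 = 2*79 + 25
79 = 3*25 + 4
25 = 6*4 + 1
4 = 4*1 + 0
Back-substitute:
1 = 25 − 6·4
1 = −6·79 + 19·25
1 = 19·183 − 44·79
1 = −44·811 + 195·183
1 = 195·5860 − 1409·811
1 = −1409·47691 + 11467·5860
5860⁻¹ ≡ 11467 (mod 47691), so k ≡ 11467·24378 ≡ 25575 (mod 47691).
x = 2200 + 5860·25575 = 149871700.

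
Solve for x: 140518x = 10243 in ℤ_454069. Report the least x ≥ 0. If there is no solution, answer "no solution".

no solution

gcd(140518, 454069):
454069 = 3×140518 + 32515
140518 = 4×32515 + 10458
32515 = 3×10458 + 1141
10458 = 9×1141 + 189
1141 = 6×189 + 7
189 = 27×7 + 0
gcd = 7, but 7 ∤ 10243, so the congruence has no solution.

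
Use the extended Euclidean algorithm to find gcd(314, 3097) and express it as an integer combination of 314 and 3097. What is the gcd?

1

Repeated division:
3097 = 9*314 + 271
314 = 1*271 + 43
271 = 6*43 + 13
43 = 3*13 + 4
13 = 3*4 + 1
4 = 4*1 + 0
gcd(314, 3097) = 1.
Back-substituting:
1 = 13 − 3·4
1 = −3·43 + 10·13
1 = 10·271 − 63·43
1 = −63·314 + 73·271
1 = 73·3097 − 720·314
So 1 = (73)·3097 + (-720)·314.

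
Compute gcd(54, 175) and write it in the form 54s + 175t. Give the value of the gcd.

1

Repeated division:
175 = 3·54 + 13
54 = 4·13 + 2
13 = 6·2 + 1
2 = 2·1 + 0
gcd(54, 175) = 1.
Working backward:
1 = 13 − 6·2
1 = −6·54 + 25·13
1 = 25·175 − 81·54
So 1 = (25)·175 + (-81)·54.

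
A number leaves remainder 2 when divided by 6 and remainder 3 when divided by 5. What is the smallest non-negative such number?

8

Write x = 2 + 6·k. Then 6·k ≡ 3 − 2 ≡ 1 (mod 5).
Need 6⁻¹ mod 5. Extended Euclid on (5, 1):
5 = 5·1 + 0
6⁻¹ ≡ 1 (mod 5), so k ≡ 1·1 ≡ 1 (mod 5).
x = 2 + 6·1 = 8.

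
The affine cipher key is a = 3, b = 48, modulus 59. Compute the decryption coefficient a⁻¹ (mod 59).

20

Apply the Euclidean algorithm to 59 and 3:
59 = 19·3 + 2
3 = 1·2 + 1
2 = 2·1 + 0
Since gcd(3, 59) = 1, back-substitute to write 1 as a combination:
1 = 3 − 2
1 = −59 + 20·3
So 3·20 ≡ 1 (mod 59).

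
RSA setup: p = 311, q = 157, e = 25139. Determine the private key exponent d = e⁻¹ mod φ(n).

31139

φ(n) = (p−1)(q−1) = 310·156 = 48360.
Need d with 25139·d ≡ 1 (mod 48360). Apply the extended Euclidean algorithm:
48360 = 1*25139 + 23221
25139 = 1*23221 + 1918
23221 = 12*1918 + 205
1918 = 9*205 + 73
205 = 2*73 + 59
73 = 1*59 + 14
59 = 4*14 + 3
14 = 4*3 + 2
3 = 1*2 + 1
2 = 2*1 + 0
Back-substitute:
1 = 3 − 2
1 = −14 + 5·3
1 = 5·59 − 21·14
1 = −21·73 + 26·59
1 = 26·205 − 73·73
1 = −73·1918 + 683·205
1 = 683·23221 − 8269·1918
1 = −8269·25139 + 8952·23221
1 = 8952·48360 − 17221·25139
So 25139·(-17221) ≡ 1 (mod 48360), hence d ≡ -17221 ≡ 31139 (mod 48360).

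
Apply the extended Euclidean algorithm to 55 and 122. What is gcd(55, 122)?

1

Repeated division:
122 = 2×55 + 12
55 = 4×12 + 7
12 = 1×7 + 5
7 = 1×5 + 2
5 = 2×2 + 1
2 = 2×1 + 0
gcd(55, 122) = 1.
Express as a combination:
1 = 5 − 2·2
1 = −2·7 + 3·5
1 = 3·12 − 5·7
1 = −5·55 + 23·12
1 = 23·122 − 51·55
So 1 = (23)·122 + (-51)·55.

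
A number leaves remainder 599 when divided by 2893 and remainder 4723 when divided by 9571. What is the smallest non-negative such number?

Write x = 599 + 2893·k. Then 2893·k ≡ 4723 − 599 ≡ 4124 (mod 9571).
Need 2893⁻¹ mod 9571. Extended Euclid on (9571, 2893):
9571 = 3·2893 + 892
2893 = 3·892 + 217
892 = 4·217 + 24
217 = 9·24 + 1
24 = 24·1 + 0
Back-substitute:
1 = 217 − 9·24
1 = −9·892 + 37·217
1 = 37·2893 − 120·892
1 = −120·9571 + 397·2893
2893⁻¹ ≡ 397 (mod 9571), so k ≡ 397·4124 ≡ 587 (mod 9571).
x = 599 + 2893·587 = 1698790.

1698790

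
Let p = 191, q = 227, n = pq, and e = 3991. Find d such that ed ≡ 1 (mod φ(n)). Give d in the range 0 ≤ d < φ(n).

φ(n) = (p−1)(q−1) = 190·226 = 42940.
Need d with 3991·d ≡ 1 (mod 42940). Apply the extended Euclidean algorithm:
42940 = 10·3991 + 3030
3991 = 1·3030 + 961
3030 = 3·961 + 147
961 = 6·147 + 79
147 = 1·79 + 68
79 = 1·68 + 11
68 = 6·11 + 2
11 = 5·2 + 1
2 = 2·1 + 0
Back-substitute:
1 = 11 − 5·2
1 = −5·68 + 31·11
1 = 31·79 − 36·68
1 = −36·147 + 67·79
1 = 67·961 − 438·147
1 = −438·3030 + 1381·961
1 = 1381·3991 − 1819·3030
1 = −1819·42940 + 19571·3991
So 3991·19571 ≡ 1 (mod 42940), hence d = 19571.

19571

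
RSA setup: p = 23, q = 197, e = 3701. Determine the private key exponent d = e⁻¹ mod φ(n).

φ(n) = (p−1)(q−1) = 22·196 = 4312.
Need d with 3701·d ≡ 1 (mod 4312). Apply the extended Euclidean algorithm:
4312 = 1*3701 + 611
3701 = 6*611 + 35
611 = 17*35 + 16
35 = 2*16 + 3
16 = 5*3 + 1
3 = 3*1 + 0
Back-substitute:
1 = 16 − 5·3
1 = −5·35 + 11·16
1 = 11·611 − 192·35
1 = −192·3701 + 1163·611
1 = 1163·4312 − 1355·3701
So 3701·(-1355) ≡ 1 (mod 4312), hence d ≡ -1355 ≡ 2957 (mod 4312).

2957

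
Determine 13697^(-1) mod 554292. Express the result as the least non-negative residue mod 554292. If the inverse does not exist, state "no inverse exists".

Run Euclid on (554292, 13697):
554292 = 40·13697 + 6412
13697 = 2·6412 + 873
6412 = 7·873 + 301
873 = 2·301 + 271
301 = 1·271 + 30
271 = 9·30 + 1
30 = 30·1 + 0
gcd = 1, so the inverse exists. Back-substitute:
1 = 271 − 9·30
1 = −9·301 + 10·271
1 = 10·873 − 29·301
1 = −29·6412 + 213·873
1 = 213·13697 − 455·6412
1 = −455·554292 + 18413·13697
So 13697·18413 ≡ 1 (mod 554292).

18413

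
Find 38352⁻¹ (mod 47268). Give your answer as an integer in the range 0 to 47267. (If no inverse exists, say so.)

no inverse exists

Compute gcd(38352, 47268):
47268 = 1·38352 + 8916
38352 = 4·8916 + 2688
8916 = 3·2688 + 852
2688 = 3·852 + 132
852 = 6·132 + 60
132 = 2·60 + 12
60 = 5·12 + 0
gcd(38352, 47268) = 12 ≠ 1, so 38352 has no multiplicative inverse modulo 47268.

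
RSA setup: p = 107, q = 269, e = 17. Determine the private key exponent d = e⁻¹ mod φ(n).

φ(n) = (p−1)(q−1) = 106·268 = 28408.
Need d with 17·d ≡ 1 (mod 28408). Apply the extended Euclidean algorithm:
28408 = 1671·17 + 1
17 = 17·1 + 0
Back-substitute:
1 = 28408 − 1671·17
So 17·(-1671) ≡ 1 (mod 28408), hence d ≡ -1671 ≡ 26737 (mod 28408).

26737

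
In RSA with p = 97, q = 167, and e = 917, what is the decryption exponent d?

15293

φ(n) = (p−1)(q−1) = 96·166 = 15936.
Need d with 917·d ≡ 1 (mod 15936). Apply the extended Euclidean algorithm:
15936 = 17×917 + 347
917 = 2×347 + 223
347 = 1×223 + 124
223 = 1×124 + 99
124 = 1×99 + 25
99 = 3×25 + 24
25 = 1×24 + 1
24 = 24×1 + 0
Back-substitute:
1 = 25 − 24
1 = −99 + 4·25
1 = 4·124 − 5·99
1 = −5·223 + 9·124
1 = 9·347 − 14·223
1 = −14·917 + 37·347
1 = 37·15936 − 643·917
So 917·(-643) ≡ 1 (mod 15936), hence d ≡ -643 ≡ 15293 (mod 15936).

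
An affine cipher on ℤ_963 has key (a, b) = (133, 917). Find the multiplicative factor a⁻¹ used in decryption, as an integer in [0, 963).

Run Euclid on (963, 133):
963 = 7·133 + 32
133 = 4·32 + 5
32 = 6·5 + 2
5 = 2·2 + 1
2 = 2·1 + 0
Since gcd(133, 963) = 1, back-substitute to write 1 as a combination:
1 = 5 − 2·2
1 = −2·32 + 13·5
1 = 13·133 − 54·32
1 = −54·963 + 391·133
So 133·391 ≡ 1 (mod 963).

391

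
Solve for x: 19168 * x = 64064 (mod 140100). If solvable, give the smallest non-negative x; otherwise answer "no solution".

First find gcd(19168, 140100):
140100 = 7×19168 + 5924
19168 = 3×5924 + 1396
5924 = 4×1396 + 340
1396 = 4×340 + 36
340 = 9×36 + 16
36 = 2×16 + 4
16 = 4×4 + 0
gcd = 4 and 4 | 64064, so solutions exist. Divide through by 4: 4792x ≡ 16016 (mod 35025).
Now find 4792⁻¹ mod 35025:
35025 = 7*4792 + 1481
4792 = 3*1481 + 349
1481 = 4*349 + 85
349 = 4*85 + 9
85 = 9*9 + 4
9 = 2*4 + 1
4 = 4*1 + 0
Back-substitute:
1 = 9 − 2·4
1 = −2·85 + 19·9
1 = 19·349 − 78·85
1 = −78·1481 + 331·349
1 = 331·4792 − 1071·1481
1 = −1071·35025 + 7828·4792
So 4792⁻¹ ≡ 7828 (mod 35025).
Then x ≡ 7828·16016 ≡ 18773 (mod 35025); the smallest non-negative solution is x = 18773.

18773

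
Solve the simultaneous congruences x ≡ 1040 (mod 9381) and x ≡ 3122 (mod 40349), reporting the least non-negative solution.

321140813

Write x = 1040 + 9381·k. Then 9381·k ≡ 3122 − 1040 ≡ 2082 (mod 40349).
Need 9381⁻¹ mod 40349. Extended Euclid on (40349, 9381):
40349 = 4*9381 + 2825
9381 = 3*2825 + 906
2825 = 3*906 + 107
906 = 8*107 + 50
107 = 2*50 + 7
50 = 7*7 + 1
7 = 7*1 + 0
Back-substitute:
1 = 50 − 7·7
1 = −7·107 + 15·50
1 = 15·906 − 127·107
1 = −127·2825 + 396·906
1 = 396·9381 − 1315·2825
1 = −1315·40349 + 5656·9381
9381⁻¹ ≡ 5656 (mod 40349), so k ≡ 5656·2082 ≡ 34233 (mod 40349).
x = 1040 + 9381·34233 = 321140813.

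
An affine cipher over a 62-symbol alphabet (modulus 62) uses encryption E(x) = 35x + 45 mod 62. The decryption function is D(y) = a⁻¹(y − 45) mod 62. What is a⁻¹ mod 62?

gcd(62, 35) by repeated division:
62 = 1·35 + 27
35 = 1·27 + 8
27 = 3·8 + 3
8 = 2·3 + 2
3 = 1·2 + 1
2 = 2·1 + 0
Since gcd(35, 62) = 1, back-substitute to write 1 as a combination:
1 = 3 − 2
1 = −8 + 3·3
1 = 3·27 − 10·8
1 = −10·35 + 13·27
1 = 13·62 − 23·35
Thus 35·(-23) ≡ 1 (mod 62); reducing, -23 mod 62 = 39.

39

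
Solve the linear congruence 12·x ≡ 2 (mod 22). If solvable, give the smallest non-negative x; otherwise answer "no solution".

First find gcd(12, 22):
22 = 1×12 + 10
12 = 1×10 + 2
10 = 5×2 + 0
gcd = 2 and 2 | 2, so solutions exist. Divide through by 2: 6x ≡ 1 (mod 11).
Now find 6⁻¹ mod 11:
11 = 1×6 + 5
6 = 1×5 + 1
5 = 5×1 + 0
Back-substitute:
1 = 6 − 5
1 = −11 + 2·6
So 6⁻¹ ≡ 2 (mod 11).
Then x ≡ 2·1 ≡ 2 (mod 11); the smallest non-negative solution is x = 2.

2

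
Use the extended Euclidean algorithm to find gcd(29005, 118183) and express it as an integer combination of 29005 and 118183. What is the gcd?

1

Apply Euclid's algorithm to 118183 and 29005:
118183 = 4*29005 + 2163
29005 = 13*2163 + 886
2163 = 2*886 + 391
886 = 2*391 + 104
391 = 3*104 + 79
104 = 1*79 + 25
79 = 3*25 + 4
25 = 6*4 + 1
4 = 4*1 + 0
gcd(29005, 118183) = 1.
Working backward:
1 = 25 − 6·4
1 = −6·79 + 19·25
1 = 19·104 − 25·79
1 = −25·391 + 94·104
1 = 94·886 − 213·391
1 = −213·2163 + 520·886
1 = 520·29005 − 6973·2163
1 = −6973·118183 + 28412·29005
So 1 = (-6973)·118183 + (28412)·29005.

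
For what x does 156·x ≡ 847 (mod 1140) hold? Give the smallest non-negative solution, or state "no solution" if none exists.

no solution

gcd(156, 1140):
1140 = 7·156 + 48
156 = 3·48 + 12
48 = 4·12 + 0
gcd = 12, but 12 ∤ 847, so the congruence has no solution.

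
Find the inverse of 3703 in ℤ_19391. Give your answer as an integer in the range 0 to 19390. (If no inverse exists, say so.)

9452

Extended Euclidean algorithm:
19391 = 5×3703 + 876
3703 = 4×876 + 199
876 = 4×199 + 80
199 = 2×80 + 39
80 = 2×39 + 2
39 = 19×2 + 1
2 = 2×1 + 0
gcd = 1, so the inverse exists. Back-substitute:
1 = 39 − 19·2
1 = −19·80 + 39·39
1 = 39·199 − 97·80
1 = −97·876 + 427·199
1 = 427·3703 − 1805·876
1 = −1805·19391 + 9452·3703
So 3703·9452 ≡ 1 (mod 19391).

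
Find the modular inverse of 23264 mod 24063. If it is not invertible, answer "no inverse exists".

18371

Apply the Euclidean algorithm to 24063 and 23264:
24063 = 1×23264 + 799
23264 = 29×799 + 93
799 = 8×93 + 55
93 = 1×55 + 38
55 = 1×38 + 17
38 = 2×17 + 4
17 = 4×4 + 1
4 = 4×1 + 0
The gcd is 1. Working backward:
1 = 17 − 4·4
1 = −4·38 + 9·17
1 = 9·55 − 13·38
1 = −13·93 + 22·55
1 = 22·799 − 189·93
1 = −189·23264 + 5503·799
1 = 5503·24063 − 5692·23264
So 23264·(-5692) ≡ 1 (mod 24063), and -5692 ≡ 18371 (mod 24063).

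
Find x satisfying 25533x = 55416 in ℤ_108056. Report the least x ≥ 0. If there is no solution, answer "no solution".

First find gcd(25533, 108056):
108056 = 4×25533 + 5924
25533 = 4×5924 + 1837
5924 = 3×1837 + 413
1837 = 4×413 + 185
413 = 2×185 + 43
185 = 4×43 + 13
43 = 3×13 + 4
13 = 3×4 + 1
4 = 4×1 + 0
gcd = 1, so a unique solution mod 108056 exists.
Back-substitute for the Bézout coefficients:
1 = 13 − 3·4
1 = −3·43 + 10·13
1 = 10·185 − 43·43
1 = −43·413 + 96·185
1 = 96·1837 − 427·413
1 = −427·5924 + 1377·1837
1 = 1377·25533 − 5935·5924
1 = −5935·108056 + 25117·25533
So 25533·(25117) ≡ 1 (mod 108056), giving 25533⁻¹ ≡ 25117.
x ≡ 25533⁻¹·55416 ≡ 25117·55416 ≡ 14336 (mod 108056).

14336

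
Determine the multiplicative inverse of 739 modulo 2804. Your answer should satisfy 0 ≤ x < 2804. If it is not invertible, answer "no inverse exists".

535

Extended Euclidean algorithm:
2804 = 3·739 + 587
739 = 1·587 + 152
587 = 3·152 + 131
152 = 1·131 + 21
131 = 6·21 + 5
21 = 4·5 + 1
5 = 5·1 + 0
The gcd is 1. Working backward:
1 = 21 − 4·5
1 = −4·131 + 25·21
1 = 25·152 − 29·131
1 = −29·587 + 112·152
1 = 112·739 − 141·587
1 = −141·2804 + 535·739
So 739·535 ≡ 1 (mod 2804).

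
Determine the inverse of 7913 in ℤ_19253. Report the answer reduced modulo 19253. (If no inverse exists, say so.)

Extended Euclidean algorithm:
19253 = 2·7913 + 3427
7913 = 2·3427 + 1059
3427 = 3·1059 + 250
1059 = 4·250 + 59
250 = 4·59 + 14
59 = 4·14 + 3
14 = 4·3 + 2
3 = 1·2 + 1
2 = 2·1 + 0
The gcd is 1. Working backward:
1 = 3 − 2
1 = −14 + 5·3
1 = 5·59 − 21·14
1 = −21·250 + 89·59
1 = 89·1059 − 377·250
1 = −377·3427 + 1220·1059
1 = 1220·7913 − 2817·3427
1 = −2817·19253 + 6854·7913
So 7913·6854 ≡ 1 (mod 19253).

6854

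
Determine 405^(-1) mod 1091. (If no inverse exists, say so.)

132

Apply the Euclidean algorithm to 1091 and 405:
1091 = 2·405 + 281
405 = 1·281 + 124
281 = 2·124 + 33
124 = 3·33 + 25
33 = 1·25 + 8
25 = 3·8 + 1
8 = 8·1 + 0
Since gcd(405, 1091) = 1, back-substitute to write 1 as a combination:
1 = 25 − 3·8
1 = −3·33 + 4·25
1 = 4·124 − 15·33
1 = −15·281 + 34·124
1 = 34·405 − 49·281
1 = −49·1091 + 132·405
So 405·132 ≡ 1 (mod 1091).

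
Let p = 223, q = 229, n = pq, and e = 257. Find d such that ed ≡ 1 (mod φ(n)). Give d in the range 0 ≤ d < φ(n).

φ(n) = (p−1)(q−1) = 222·228 = 50616.
Need d with 257·d ≡ 1 (mod 50616). Apply the extended Euclidean algorithm:
50616 = 196*257 + 244
257 = 1*244 + 13
244 = 18*13 + 10
13 = 1*10 + 3
10 = 3*3 + 1
3 = 3*1 + 0
Back-substitute:
1 = 10 − 3·3
1 = −3·13 + 4·10
1 = 4·244 − 75·13
1 = −75·257 + 79·244
1 = 79·50616 − 15559·257
So 257·(-15559) ≡ 1 (mod 50616), hence d ≡ -15559 ≡ 35057 (mod 50616).

35057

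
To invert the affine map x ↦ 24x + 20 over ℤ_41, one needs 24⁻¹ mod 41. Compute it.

12

gcd(41, 24) by repeated division:
41 = 1×24 + 17
24 = 1×17 + 7
17 = 2×7 + 3
7 = 2×3 + 1
3 = 3×1 + 0
gcd = 1, so the inverse exists. Back-substitute:
1 = 7 − 2·3
1 = −2·17 + 5·7
1 = 5·24 − 7·17
1 = −7·41 + 12·24
So 24·12 ≡ 1 (mod 41).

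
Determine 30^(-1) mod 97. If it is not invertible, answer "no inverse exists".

gcd(97, 30) by repeated division:
97 = 3·30 + 7
30 = 4·7 + 2
7 = 3·2 + 1
2 = 2·1 + 0
Since gcd(30, 97) = 1, back-substitute to write 1 as a combination:
1 = 7 − 3·2
1 = −3·30 + 13·7
1 = 13·97 − 42·30
Thus 30·(-42) ≡ 1 (mod 97); reducing, -42 mod 97 = 55.

55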